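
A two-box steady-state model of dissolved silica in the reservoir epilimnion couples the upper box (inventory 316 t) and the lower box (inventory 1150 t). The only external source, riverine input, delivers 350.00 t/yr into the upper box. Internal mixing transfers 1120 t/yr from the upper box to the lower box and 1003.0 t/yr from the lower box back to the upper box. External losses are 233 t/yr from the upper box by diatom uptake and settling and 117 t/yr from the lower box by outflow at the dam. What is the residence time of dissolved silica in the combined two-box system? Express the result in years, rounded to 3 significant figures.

Residence time in the combined system uses the total inventory and the total *external* removal — internal exchanges between the two boxes cancel.
M_total = 316 + 1150 = 1466.0 t.
ΣF_external_out = 233 + 117 = 350.00 t/yr.
τ = M_total / ΣF_ext = 1466.0 / 350.00 = 4.189 yr.

4.19 yr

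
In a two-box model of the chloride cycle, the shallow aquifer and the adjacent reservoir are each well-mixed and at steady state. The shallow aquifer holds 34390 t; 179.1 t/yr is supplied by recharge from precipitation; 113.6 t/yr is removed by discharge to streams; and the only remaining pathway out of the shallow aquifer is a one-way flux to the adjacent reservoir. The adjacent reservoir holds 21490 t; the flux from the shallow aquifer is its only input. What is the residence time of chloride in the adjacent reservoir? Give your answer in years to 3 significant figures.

Balance the shallow aquifer: ΣF_in = 179.10 t/yr.
Flux to the adjacent reservoir = ΣF_in − (113.6) = 65.500 t/yr.
At steady state the output of the adjacent reservoir equals its input, 65.500 t/yr.
τ = M / F = 21490 / 65.500 = 328.1 yr.

328 yr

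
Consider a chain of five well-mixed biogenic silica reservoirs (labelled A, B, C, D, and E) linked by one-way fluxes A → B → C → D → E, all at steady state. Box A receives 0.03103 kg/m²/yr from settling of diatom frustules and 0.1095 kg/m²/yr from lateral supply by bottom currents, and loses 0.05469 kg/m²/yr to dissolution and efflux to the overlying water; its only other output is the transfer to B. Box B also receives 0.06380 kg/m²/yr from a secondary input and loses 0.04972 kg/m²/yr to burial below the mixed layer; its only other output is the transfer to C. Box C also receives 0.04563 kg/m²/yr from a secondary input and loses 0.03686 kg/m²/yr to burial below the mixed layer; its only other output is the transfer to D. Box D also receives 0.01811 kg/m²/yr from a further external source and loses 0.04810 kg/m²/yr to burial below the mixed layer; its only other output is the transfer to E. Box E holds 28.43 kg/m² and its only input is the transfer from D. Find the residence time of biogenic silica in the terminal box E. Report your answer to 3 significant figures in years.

Box A: F(A→B) = (0.03103 + 0.1095) − 0.05469 = 0.085840 kg/m²/yr.
Box B: F(B→C) = (0.085840 + 0.06380) − 0.04972 = 0.099920 kg/m²/yr.
Box C: F(C→D) = (0.099920 + 0.04563) − 0.03686 = 0.10869 kg/m²/yr.
Box D: F(D→E) = (0.10869 + 0.01811) − 0.04810 = 0.078700 kg/m²/yr.
Box E throughput = its input = 0.078700 kg/m²/yr; τ = 28.43 / 0.078700 = 361.2 yr.

361 yr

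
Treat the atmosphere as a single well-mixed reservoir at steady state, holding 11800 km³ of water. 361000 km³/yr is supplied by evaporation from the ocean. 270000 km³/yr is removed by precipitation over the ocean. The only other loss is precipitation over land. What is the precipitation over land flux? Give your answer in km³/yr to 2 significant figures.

91000 km³/yr

At steady state ΣF_in = ΣF_out.
ΣF_in = 361000 km³/yr.
Precipitation over land flux = ΣF_in − (270000) = 361000 − 270000 = 91000 km³/yr.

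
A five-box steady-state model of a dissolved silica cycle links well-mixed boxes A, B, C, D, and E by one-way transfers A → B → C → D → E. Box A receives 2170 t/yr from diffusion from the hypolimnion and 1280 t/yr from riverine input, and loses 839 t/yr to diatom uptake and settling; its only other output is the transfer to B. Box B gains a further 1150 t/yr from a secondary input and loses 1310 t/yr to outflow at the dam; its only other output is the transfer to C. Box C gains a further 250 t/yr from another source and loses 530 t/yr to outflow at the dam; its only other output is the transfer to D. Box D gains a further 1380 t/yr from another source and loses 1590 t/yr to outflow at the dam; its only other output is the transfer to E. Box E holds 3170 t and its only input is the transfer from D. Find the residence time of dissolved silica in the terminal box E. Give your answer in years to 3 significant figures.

1.62 yr

Box A: F(A→B) = (2170 + 1280) − 839 = 2611.0 t/yr.
Box B: F(B→C) = (2611.0 + 1150) − 1310 = 2451.0 t/yr.
Box C: F(C→D) = (2451.0 + 250) − 530 = 2171.0 t/yr.
Box D: F(D→E) = (2171.0 + 1380) − 1590 = 1961.0 t/yr.
Box E throughput = its input = 1961.0 t/yr; τ = 3170 / 1961.0 = 1.617 yr.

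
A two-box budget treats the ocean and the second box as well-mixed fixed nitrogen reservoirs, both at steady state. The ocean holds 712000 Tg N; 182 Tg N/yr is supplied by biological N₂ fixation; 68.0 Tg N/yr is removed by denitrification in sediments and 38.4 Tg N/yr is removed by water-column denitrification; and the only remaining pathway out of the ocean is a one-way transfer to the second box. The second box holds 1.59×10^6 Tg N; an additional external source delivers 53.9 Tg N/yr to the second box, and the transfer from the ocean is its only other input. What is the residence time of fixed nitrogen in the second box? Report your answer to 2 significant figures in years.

Balance the ocean: ΣF_in = 182.00 Tg N/yr.
Transfer to the second box = ΣF_in − (68.0 + 38.4) = 75.600 Tg N/yr.
Total input to the second box = 75.600 + 53.9 = 129.50 Tg N/yr; at steady state this equals its total output.
τ = M / F = 1.59×10^6 / 129.50 = 12280 yr.

12000 yr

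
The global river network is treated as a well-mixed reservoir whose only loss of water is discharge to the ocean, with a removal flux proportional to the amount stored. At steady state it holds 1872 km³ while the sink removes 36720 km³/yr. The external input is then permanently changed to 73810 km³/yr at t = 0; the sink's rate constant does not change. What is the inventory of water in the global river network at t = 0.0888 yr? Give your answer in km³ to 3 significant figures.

3430 km³

τ = M₀/F₀ = 1872/36720 = 0.05098 yr; rate constant k = 1/τ.
New steady state M_∞ = F₁/k = F₁·τ = 73810 × 0.05098 = 3762.9 km³.
M(t) = M_∞ + (M₀ − M_∞)·e^(−t/τ); t/τ = 0.0888/0.05098 = 1.742, so e^(−t/τ) = 0.1752.
M(t) = 3762.9 − 1891 × 0.1752 = 3431.6 km³.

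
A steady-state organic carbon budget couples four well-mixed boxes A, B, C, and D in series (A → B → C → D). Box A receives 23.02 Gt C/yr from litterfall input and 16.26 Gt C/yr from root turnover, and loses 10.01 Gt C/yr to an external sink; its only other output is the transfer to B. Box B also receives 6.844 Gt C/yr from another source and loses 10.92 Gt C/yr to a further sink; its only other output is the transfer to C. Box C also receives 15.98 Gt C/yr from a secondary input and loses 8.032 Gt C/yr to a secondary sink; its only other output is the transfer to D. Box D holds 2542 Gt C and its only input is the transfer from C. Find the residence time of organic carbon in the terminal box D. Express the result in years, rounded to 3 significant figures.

76.7 yr

Box A: F(A→B) = (23.02 + 16.26) − 10.01 = 29.270 Gt C/yr.
Box B: F(B→C) = (29.270 + 6.844) − 10.92 = 25.194 Gt C/yr.
Box C: F(C→D) = (25.194 + 15.98) − 8.032 = 33.142 Gt C/yr.
Box D throughput = its input = 33.142 Gt C/yr; τ = 2542 / 33.142 = 76.70 yr.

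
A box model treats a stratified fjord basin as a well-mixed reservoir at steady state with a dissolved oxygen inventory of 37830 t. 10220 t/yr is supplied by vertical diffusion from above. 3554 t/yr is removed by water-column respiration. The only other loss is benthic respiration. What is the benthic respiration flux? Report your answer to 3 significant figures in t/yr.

6670 t/yr

At steady state ΣF_in = ΣF_out.
ΣF_in = 10220 t/yr.
Benthic respiration flux = ΣF_in − (3554) = 10220 − 3554 = 6666 t/yr.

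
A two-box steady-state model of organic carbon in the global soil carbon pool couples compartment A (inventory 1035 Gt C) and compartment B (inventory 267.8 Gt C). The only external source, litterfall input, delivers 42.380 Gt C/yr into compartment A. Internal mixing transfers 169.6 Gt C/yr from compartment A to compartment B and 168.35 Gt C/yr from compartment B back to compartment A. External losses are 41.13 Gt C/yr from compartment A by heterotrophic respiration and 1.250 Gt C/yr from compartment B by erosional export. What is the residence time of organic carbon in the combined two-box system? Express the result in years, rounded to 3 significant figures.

Treat the two boxes together as one reservoir: the mixing fluxes between them are internal recycling, so τ = ΣM / Σ(external losses).
M_total = 1035 + 267.8 = 1302.8 Gt C.
ΣF_external_out = 41.13 + 1.250 = 42.380 Gt C/yr.
τ = M_total / ΣF_ext = 1302.8 / 42.380 = 30.74 yr.

30.7 yr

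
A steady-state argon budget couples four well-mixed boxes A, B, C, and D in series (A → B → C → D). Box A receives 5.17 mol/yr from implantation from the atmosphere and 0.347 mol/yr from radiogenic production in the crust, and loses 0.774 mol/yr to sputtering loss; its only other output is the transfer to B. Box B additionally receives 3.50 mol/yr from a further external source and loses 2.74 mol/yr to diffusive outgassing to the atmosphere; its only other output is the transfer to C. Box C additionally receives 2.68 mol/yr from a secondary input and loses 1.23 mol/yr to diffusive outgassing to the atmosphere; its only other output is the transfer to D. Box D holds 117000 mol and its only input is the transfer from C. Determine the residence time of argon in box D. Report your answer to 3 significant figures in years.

16800 yr

Box A: F(A→B) = (5.17 + 0.347) − 0.774 = 4.7430 mol/yr.
Box B: F(B→C) = (4.7430 + 3.50) − 2.74 = 5.5030 mol/yr.
Box C: F(C→D) = (5.5030 + 2.68) − 1.23 = 6.9530 mol/yr.
Box D throughput = its input = 6.9530 mol/yr; τ = 117000 / 6.9530 = 16830 yr.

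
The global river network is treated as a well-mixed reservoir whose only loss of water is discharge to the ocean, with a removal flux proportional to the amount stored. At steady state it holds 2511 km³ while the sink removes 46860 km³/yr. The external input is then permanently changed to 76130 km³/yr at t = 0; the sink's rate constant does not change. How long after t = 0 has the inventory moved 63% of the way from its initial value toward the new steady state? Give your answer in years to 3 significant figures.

0.0533 yr

τ = M₀/F₀ = 2511/46860 = 0.05359 yr.
The remaining gap fraction is e^(−t/τ); 63% covered ⇒ e^(−t/τ) = 0.370.
t = −τ ln(0.370) = 0.05359 × 0.9943 = 0.05328 yr.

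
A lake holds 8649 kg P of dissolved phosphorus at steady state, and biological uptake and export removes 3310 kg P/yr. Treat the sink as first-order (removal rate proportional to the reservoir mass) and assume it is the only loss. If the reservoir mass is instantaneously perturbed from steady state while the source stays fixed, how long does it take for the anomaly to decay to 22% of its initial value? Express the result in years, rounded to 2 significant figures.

4.0 yr

For a linear reservoir the anomaly decays as exp(−t/τ) with τ = M/F = 8649/3310 = 2.613 yr.
exp(−t/τ) = 0.22 ⇒ t = −τ ln(0.22) = 2.613 × 1.514 = 3.956 yr.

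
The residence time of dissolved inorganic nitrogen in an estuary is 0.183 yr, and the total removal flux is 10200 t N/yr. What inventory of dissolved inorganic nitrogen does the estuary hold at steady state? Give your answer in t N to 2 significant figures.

τ = M/F ⇒ M = τ × F = 0.183 × 10200 = 1867 t N.

1900 t N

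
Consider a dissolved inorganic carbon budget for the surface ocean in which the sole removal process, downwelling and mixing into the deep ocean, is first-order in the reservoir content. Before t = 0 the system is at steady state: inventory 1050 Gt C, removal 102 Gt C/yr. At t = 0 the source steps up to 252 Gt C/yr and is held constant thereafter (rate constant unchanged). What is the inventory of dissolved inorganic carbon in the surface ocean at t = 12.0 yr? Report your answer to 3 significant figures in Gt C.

τ = M₀/F₀ = 1050/102 = 10.29 yr; rate constant k = 1/τ.
New steady state M_∞ = F₁/k = F₁·τ = 252 × 10.29 = 2594.1 Gt C.
M(t) = M_∞ + (M₀ − M_∞)·e^(−t/τ); t/τ = 12.0/10.29 = 1.166, so e^(−t/τ) = 0.3117.
M(t) = 2594.1 − 1544 × 0.3117 = 2112.8 Gt C.

2110 Gt C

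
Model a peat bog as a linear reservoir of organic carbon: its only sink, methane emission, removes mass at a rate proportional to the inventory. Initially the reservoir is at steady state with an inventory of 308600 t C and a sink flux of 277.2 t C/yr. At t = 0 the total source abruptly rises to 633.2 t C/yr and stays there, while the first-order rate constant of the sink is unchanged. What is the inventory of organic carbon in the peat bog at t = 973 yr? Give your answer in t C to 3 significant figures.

τ = M₀/F₀ = 308600/277.2 = 1113 yr; rate constant k = 1/τ.
New steady state M_∞ = F₁/k = F₁·τ = 633.2 × 1113 = 704930 t C.
M(t) = M_∞ + (M₀ − M_∞)·e^(−t/τ); t/τ = 973/1113 = 0.8740, so e^(−t/τ) = 0.4173.
M(t) = 704930 − 396300 × 0.4173 = 539550 t C.

540000 t C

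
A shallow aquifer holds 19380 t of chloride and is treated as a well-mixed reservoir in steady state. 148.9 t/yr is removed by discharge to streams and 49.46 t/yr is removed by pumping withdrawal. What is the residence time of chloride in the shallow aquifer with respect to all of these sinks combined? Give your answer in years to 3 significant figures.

97.7 yr

Total removal flux = 148.9 + 49.46 = 198.36 t/yr.
τ = M / ΣF_out = 19380 / 198.36 = 97.70 yr.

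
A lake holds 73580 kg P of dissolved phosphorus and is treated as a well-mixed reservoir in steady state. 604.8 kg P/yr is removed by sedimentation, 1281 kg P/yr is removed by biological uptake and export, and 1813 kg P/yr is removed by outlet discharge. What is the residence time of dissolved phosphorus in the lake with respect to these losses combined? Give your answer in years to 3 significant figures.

Total removal = 604.8 + 1281 + 1813 = 3698.8 kg P/yr.
τ = M / ΣF_out = 73580 / 3698.8 = 19.89 yr.

19.9 yr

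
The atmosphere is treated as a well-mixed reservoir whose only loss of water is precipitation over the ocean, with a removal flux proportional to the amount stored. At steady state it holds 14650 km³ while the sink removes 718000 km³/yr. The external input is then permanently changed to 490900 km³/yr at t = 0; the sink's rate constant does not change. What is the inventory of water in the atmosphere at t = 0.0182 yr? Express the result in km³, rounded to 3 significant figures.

11900 km³

Residence time τ = M₀/F₀ = 0.02040 yr. The eventual steady state is M_∞ = M₀·(F₁/F₀) = 14650 × 490900/718000 = 10016 km³.
The anomaly ΔM(t) = M(t) − M_∞ decays as ΔM₀·e^(−t/τ) with ΔM₀ = 14650 − 10016 = 4634 km³.
At t = 0.0182 yr, e^(−t/τ) = e^(−0.8920) = 0.4098, so ΔM = 1899 km³ and M = 10016 + 1899 = 11915 km³.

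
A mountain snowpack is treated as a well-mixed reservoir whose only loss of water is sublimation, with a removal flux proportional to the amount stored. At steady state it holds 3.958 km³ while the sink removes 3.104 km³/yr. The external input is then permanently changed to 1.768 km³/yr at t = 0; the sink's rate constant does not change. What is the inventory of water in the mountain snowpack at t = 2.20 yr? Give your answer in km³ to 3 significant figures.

2.56 km³

τ = M₀/F₀ = 3.958/3.104 = 1.275 yr; rate constant k = 1/τ.
New steady state M_∞ = F₁/k = F₁·τ = 1.768 × 1.275 = 2.2544 km³.
M(t) = M_∞ + (M₀ − M_∞)·e^(−t/τ); t/τ = 2.20/1.275 = 1.725, so e^(−t/τ) = 0.1781.
M(t) = 2.2544 + 1.704 × 0.1781 = 2.5579 km³.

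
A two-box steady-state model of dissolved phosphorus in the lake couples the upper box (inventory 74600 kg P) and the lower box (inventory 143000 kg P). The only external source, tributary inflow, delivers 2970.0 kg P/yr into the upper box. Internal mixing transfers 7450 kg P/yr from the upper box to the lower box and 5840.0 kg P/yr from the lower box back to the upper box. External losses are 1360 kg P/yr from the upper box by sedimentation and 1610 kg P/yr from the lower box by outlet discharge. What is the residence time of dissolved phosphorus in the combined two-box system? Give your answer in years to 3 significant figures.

73.3 yr

Residence time in the combined system uses the total inventory and the total *external* removal — internal exchanges between the two boxes cancel.
M_total = 74600 + 143000 = 217600 kg P.
ΣF_external_out = 1360 + 1610 = 2970.0 kg P/yr.
τ = M_total / ΣF_ext = 217600 / 2970.0 = 73.27 yr.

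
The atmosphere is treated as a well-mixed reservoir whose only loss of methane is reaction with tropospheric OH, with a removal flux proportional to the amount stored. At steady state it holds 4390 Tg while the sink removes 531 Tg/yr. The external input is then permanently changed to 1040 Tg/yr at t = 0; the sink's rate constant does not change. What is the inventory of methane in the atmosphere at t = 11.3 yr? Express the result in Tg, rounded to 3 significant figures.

7530 Tg

The sink rate constant is k = F₀/M₀ = 531/4390 = 0.1210 yr⁻¹.
Solving dM/dt = F₁ − kM with M(0) = M₀ gives M(t) = F₁/k + (M₀ − F₁/k)·e^(−kt).
F₁/k = 1040/0.1210 = 8598.1 Tg; kt = 0.1210 × 11.3 = 1.367, e^(−kt) = 0.2549.
M(11.3) = 8598.1 + (4390 − 8598.1) × 0.2549 = 8598.1 − 1073 = 7525.4 Tg.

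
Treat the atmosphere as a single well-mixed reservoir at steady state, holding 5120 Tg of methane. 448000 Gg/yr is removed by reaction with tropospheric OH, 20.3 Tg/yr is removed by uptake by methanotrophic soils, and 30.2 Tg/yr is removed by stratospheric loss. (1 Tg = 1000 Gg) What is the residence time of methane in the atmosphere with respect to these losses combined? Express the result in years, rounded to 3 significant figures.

10.3 yr

Convert the reaction with tropospheric OH flux: 448000 Gg/yr = 448.0 Tg/yr.
Total removal = 448.0 + 20.30 + 30.20 = 498.50 Tg/yr.
τ = M / ΣF_out = 5120 / 498.50 = 10.27 yr.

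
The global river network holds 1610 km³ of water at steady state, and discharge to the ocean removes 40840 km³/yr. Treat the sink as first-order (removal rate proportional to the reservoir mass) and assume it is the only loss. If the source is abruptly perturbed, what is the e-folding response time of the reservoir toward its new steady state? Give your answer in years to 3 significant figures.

For a linear reservoir the response time equals the residence time τ = M/F.
τ = 1610 / 40840 = 0.03942 yr.

0.0394 yr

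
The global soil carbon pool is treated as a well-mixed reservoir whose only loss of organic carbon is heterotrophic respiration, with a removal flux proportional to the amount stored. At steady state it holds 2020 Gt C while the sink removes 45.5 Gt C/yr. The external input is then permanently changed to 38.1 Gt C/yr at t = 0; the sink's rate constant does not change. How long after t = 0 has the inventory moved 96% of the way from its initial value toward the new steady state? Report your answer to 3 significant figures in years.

τ = M₀/F₀ = 2020/45.5 = 44.40 yr.
The remaining gap fraction is e^(−t/τ); 96% covered ⇒ e^(−t/τ) = 0.0400.
t = −τ ln(0.0400) = 44.40 × 3.219 = 142.9 yr.

143 yr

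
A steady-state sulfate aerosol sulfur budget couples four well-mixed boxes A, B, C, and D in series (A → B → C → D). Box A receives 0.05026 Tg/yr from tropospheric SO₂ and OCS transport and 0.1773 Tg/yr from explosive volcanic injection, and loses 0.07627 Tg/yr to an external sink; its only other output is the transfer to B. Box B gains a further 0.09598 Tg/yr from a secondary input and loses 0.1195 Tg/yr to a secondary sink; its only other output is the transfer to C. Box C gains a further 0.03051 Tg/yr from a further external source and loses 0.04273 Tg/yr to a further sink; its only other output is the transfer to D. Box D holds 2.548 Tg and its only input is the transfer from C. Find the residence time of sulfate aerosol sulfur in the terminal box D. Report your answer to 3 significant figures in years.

Box A: F(A→B) = (0.05026 + 0.1773) − 0.07627 = 0.15129 Tg/yr.
Box B: F(B→C) = (0.15129 + 0.09598) − 0.1195 = 0.12777 Tg/yr.
Box C: F(C→D) = (0.12777 + 0.03051) − 0.04273 = 0.11555 Tg/yr.
Box D throughput = its input = 0.11555 Tg/yr; τ = 2.548 / 0.11555 = 22.05 yr.

22.1 yr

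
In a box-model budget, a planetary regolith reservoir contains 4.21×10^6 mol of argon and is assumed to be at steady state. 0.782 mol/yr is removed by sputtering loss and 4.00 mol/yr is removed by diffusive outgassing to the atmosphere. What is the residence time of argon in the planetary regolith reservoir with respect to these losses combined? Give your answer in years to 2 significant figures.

Total removal = 0.7820 + 4.000 = 4.7820 mol/yr.
τ = M / ΣF_out = 4.21×10^6 / 4.7820 = 880400 yr.

880000 yr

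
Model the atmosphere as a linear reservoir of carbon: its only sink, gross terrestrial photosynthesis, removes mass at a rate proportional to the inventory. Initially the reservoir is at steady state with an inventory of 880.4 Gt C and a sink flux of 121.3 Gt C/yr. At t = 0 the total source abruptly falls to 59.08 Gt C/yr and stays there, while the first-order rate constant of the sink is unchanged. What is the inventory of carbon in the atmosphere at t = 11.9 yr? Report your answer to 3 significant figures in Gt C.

516 Gt C

The sink rate constant is k = F₀/M₀ = 121.3/880.4 = 0.1378 yr⁻¹.
Solving dM/dt = F₁ − kM with M(0) = M₀ gives M(t) = F₁/k + (M₀ − F₁/k)·e^(−kt).
F₁/k = 59.08/0.1378 = 428.80 Gt C; kt = 0.1378 × 11.9 = 1.640, e^(−kt) = 0.1941.
M(11.9) = 428.80 + (880.4 − 428.80) × 0.1941 = 428.80 + 87.64 = 516.44 Gt C.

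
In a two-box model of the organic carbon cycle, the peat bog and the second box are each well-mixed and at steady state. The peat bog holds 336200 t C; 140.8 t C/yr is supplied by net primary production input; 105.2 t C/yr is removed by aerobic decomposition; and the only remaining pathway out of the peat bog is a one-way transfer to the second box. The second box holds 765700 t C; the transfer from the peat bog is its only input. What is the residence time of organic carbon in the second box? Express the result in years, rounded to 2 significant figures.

22000 yr

Balance the peat bog: ΣF_in = 140.80 t C/yr.
Transfer to the second box = ΣF_in − (105.2) = 35.600 t C/yr.
At steady state the output of the second box equals its input, 35.600 t C/yr.
τ = M / F = 765700 / 35.600 = 21510 yr.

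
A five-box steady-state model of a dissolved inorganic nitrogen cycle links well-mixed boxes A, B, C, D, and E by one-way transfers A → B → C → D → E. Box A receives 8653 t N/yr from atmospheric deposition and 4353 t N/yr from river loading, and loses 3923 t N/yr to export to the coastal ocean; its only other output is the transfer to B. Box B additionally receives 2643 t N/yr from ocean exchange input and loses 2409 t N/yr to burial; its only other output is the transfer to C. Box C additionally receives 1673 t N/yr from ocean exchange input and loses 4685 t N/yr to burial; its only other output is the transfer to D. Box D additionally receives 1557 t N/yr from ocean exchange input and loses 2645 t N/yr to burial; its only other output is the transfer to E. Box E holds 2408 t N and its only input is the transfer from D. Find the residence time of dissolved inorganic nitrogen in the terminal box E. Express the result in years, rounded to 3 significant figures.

Box A: F(A→B) = (8653 + 4353) − 3923 = 9083.0 t N/yr.
Box B: F(B→C) = (9083.0 + 2643) − 2409 = 9317.0 t N/yr.
Box C: F(C→D) = (9317.0 + 1673) − 4685 = 6305.0 t N/yr.
Box D: F(D→E) = (6305.0 + 1557) − 2645 = 5217.0 t N/yr.
Box E throughput = its input = 5217.0 t N/yr; τ = 2408 / 5217.0 = 0.4616 yr.

0.462 yr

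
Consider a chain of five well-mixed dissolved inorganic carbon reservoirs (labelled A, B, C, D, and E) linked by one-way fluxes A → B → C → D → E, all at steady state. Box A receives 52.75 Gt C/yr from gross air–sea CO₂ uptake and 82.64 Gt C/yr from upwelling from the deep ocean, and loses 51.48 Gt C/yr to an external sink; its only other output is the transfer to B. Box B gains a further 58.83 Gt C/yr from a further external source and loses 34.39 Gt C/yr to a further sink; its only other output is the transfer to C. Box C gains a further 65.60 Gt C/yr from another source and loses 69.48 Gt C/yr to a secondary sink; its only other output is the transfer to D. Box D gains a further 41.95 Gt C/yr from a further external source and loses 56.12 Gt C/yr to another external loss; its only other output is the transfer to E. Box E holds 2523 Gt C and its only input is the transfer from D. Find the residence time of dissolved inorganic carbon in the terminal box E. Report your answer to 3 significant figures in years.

27.9 yr

Box A: F(A→B) = (52.75 + 82.64) − 51.48 = 83.910 Gt C/yr.
Box B: F(B→C) = (83.910 + 58.83) − 34.39 = 108.35 Gt C/yr.
Box C: F(C→D) = (108.35 + 65.60) − 69.48 = 104.47 Gt C/yr.
Box D: F(D→E) = (104.47 + 41.95) − 56.12 = 90.300 Gt C/yr.
Box E throughput = its input = 90.300 Gt C/yr; τ = 2523 / 90.300 = 27.94 yr.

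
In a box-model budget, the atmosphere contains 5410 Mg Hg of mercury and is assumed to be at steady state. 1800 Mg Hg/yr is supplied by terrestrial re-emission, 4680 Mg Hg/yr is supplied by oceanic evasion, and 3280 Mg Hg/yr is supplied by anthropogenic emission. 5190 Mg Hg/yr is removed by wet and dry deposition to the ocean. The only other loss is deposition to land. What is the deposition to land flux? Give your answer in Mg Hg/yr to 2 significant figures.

At steady state ΣF_in = ΣF_out.
ΣF_in = 1800 + 4680 + 3280 = 9760.0 Mg Hg/yr.
Deposition to land flux = ΣF_in − (5190) = 9760.0 − 5190 = 4570 Mg Hg/yr.

4600 Mg Hg/yr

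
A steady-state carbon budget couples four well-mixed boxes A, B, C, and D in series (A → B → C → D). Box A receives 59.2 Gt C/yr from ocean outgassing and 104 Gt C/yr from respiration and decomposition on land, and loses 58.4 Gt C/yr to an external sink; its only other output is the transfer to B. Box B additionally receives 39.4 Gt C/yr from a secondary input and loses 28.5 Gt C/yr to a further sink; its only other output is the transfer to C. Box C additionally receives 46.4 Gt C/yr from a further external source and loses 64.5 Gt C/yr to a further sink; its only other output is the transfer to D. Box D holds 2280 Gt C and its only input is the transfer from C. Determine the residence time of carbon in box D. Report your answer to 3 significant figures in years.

Box A: F(A→B) = (59.2 + 104) − 58.4 = 104.80 Gt C/yr.
Box B: F(B→C) = (104.80 + 39.4) − 28.5 = 115.70 Gt C/yr.
Box C: F(C→D) = (115.70 + 46.4) − 64.5 = 97.600 Gt C/yr.
Box D throughput = its input = 97.600 Gt C/yr; τ = 2280 / 97.600 = 23.36 yr.

23.4 yr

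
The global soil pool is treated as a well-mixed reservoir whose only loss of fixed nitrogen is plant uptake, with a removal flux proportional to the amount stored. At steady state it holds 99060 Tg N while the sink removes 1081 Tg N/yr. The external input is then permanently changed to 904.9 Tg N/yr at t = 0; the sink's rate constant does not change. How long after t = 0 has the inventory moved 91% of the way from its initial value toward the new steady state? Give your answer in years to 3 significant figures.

τ = M₀/F₀ = 99060/1081 = 91.64 yr.
The remaining gap fraction is e^(−t/τ); 91% covered ⇒ e^(−t/τ) = 0.0900.
t = −τ ln(0.0900) = 91.64 × 2.408 = 220.7 yr.

221 yr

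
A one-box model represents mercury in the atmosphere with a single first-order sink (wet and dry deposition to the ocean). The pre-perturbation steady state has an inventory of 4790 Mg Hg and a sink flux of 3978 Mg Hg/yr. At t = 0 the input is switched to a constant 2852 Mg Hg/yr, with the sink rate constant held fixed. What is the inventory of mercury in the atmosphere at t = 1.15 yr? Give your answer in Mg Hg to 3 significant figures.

τ = M₀/F₀ = 4790/3978 = 1.204 yr; rate constant k = 1/τ.
New steady state M_∞ = F₁/k = F₁·τ = 2852 × 1.204 = 3434.2 Mg Hg.
M(t) = M_∞ + (M₀ − M_∞)·e^(−t/τ); t/τ = 1.15/1.204 = 0.9551, so e^(−t/τ) = 0.3848.
M(t) = 3434.2 + 1356 × 0.3848 = 3955.9 Mg Hg.

3960 Mg Hg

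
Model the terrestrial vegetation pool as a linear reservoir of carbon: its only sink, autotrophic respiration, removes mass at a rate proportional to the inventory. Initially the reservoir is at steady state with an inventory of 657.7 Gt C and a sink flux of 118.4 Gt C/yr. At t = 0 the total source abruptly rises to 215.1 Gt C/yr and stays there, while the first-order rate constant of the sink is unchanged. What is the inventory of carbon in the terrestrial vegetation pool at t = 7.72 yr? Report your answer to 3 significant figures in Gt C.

Residence time τ = M₀/F₀ = 5.555 yr. The eventual steady state is M_∞ = M₀·(F₁/F₀) = 657.7 × 215.1/118.4 = 1194.9 Gt C.
The anomaly ΔM(t) = M(t) − M_∞ decays as ΔM₀·e^(−t/τ) with ΔM₀ = 657.7 − 1194.9 = −537.2 Gt C.
At t = 7.72 yr, e^(−t/τ) = e^(−1.390) = 0.2491, so ΔM = −133.8 Gt C and M = 1194.9 − 133.8 = 1061.0 Gt C.

1060 Gt C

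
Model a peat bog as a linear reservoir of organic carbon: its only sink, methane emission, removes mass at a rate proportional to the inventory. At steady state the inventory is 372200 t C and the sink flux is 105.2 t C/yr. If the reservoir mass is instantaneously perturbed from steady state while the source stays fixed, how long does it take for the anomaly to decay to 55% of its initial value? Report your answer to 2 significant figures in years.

2100 yr

For a linear reservoir the anomaly decays as exp(−t/τ) with τ = M/F = 372200/105.2 = 3538 yr.
exp(−t/τ) = 0.55 ⇒ t = −τ ln(0.55) = 3538 × 0.5978 = 2115 yr.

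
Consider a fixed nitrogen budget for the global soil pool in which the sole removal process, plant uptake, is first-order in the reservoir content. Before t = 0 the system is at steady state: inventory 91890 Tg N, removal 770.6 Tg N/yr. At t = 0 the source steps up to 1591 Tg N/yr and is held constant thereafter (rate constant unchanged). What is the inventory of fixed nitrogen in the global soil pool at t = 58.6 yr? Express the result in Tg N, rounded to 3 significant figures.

130000 Tg N

τ = M₀/F₀ = 91890/770.6 = 119.2 yr; rate constant k = 1/τ.
New steady state M_∞ = F₁/k = F₁·τ = 1591 × 119.2 = 189720 Tg N.
M(t) = M_∞ + (M₀ − M_∞)·e^(−t/τ); t/τ = 58.6/119.2 = 0.4914, so e^(−t/τ) = 0.6118.
M(t) = 189720 − 97830 × 0.6118 = 129870 Tg N.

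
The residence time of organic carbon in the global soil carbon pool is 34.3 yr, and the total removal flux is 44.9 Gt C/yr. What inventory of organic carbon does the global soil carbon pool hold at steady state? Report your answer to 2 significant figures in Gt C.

1500 Gt C

τ = M/F ⇒ M = τ × F = 34.3 × 44.9 = 1540 Gt C.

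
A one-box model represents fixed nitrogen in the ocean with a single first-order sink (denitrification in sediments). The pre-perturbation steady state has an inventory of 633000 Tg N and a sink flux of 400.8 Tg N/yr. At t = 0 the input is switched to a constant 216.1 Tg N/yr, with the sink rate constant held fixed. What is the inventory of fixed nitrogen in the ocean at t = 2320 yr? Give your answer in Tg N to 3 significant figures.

408000 Tg N

Residence time τ = M₀/F₀ = 1579 yr. The eventual steady state is M_∞ = M₀·(F₁/F₀) = 633000 × 216.1/400.8 = 341300 Tg N.
The anomaly ΔM(t) = M(t) − M_∞ decays as ΔM₀·e^(−t/τ) with ΔM₀ = 633000 − 341300 = 291700 Tg N.
At t = 2320 yr, e^(−t/τ) = e^(−1.469) = 0.2302, so ΔM = 67140 Tg N and M = 341300 + 67140 = 408440 Tg N.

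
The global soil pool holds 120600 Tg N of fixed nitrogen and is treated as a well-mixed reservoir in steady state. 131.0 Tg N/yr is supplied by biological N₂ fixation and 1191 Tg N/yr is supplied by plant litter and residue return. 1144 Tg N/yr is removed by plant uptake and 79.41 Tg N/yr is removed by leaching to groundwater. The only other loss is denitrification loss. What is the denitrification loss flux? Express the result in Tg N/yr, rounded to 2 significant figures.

99 Tg N/yr

At steady state ΣF_in = ΣF_out.
ΣF_in = 131.0 + 1191 = 1322.0 Tg N/yr.
Denitrification loss flux = ΣF_in − (1144 + 79.41) = 1322.0 − 1223 = 98.59 Tg N/yr.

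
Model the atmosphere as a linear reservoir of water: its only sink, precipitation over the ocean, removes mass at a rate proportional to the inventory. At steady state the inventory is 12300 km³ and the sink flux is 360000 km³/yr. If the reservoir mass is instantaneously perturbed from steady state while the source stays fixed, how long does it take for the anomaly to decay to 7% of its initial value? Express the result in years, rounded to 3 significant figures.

For a linear reservoir the anomaly decays as exp(−t/τ) with τ = M/F = 12300/360000 = 0.03417 yr.
exp(−t/τ) = 0.07 ⇒ t = −τ ln(0.07) = 0.03417 × 2.659 = 0.09086 yr.

0.0909 yr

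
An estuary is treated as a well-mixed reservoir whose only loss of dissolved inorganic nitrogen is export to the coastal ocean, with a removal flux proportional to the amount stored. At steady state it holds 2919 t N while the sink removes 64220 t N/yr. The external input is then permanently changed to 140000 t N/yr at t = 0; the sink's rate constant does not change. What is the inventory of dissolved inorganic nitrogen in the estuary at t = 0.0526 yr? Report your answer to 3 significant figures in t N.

5280 t N

Residence time τ = M₀/F₀ = 0.04545 yr. The eventual steady state is M_∞ = M₀·(F₁/F₀) = 2919 × 140000/64220 = 6363.4 t N.
The anomaly ΔM(t) = M(t) − M_∞ decays as ΔM₀·e^(−t/τ) with ΔM₀ = 2919 − 6363.4 = −3444 t N.
At t = 0.0526 yr, e^(−t/τ) = e^(−1.157) = 0.3144, so ΔM = −1083 t N and M = 6363.4 − 1083 = 5280.7 t N.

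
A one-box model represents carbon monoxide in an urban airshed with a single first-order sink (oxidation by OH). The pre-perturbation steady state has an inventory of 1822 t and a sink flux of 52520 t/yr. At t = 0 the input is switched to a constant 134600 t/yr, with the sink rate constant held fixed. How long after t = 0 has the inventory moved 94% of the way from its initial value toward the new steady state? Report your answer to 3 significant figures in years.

τ = M₀/F₀ = 1822/52520 = 0.03469 yr.
The remaining gap fraction is e^(−t/τ); 94% covered ⇒ e^(−t/τ) = 0.0600.
t = −τ ln(0.0600) = 0.03469 × 2.813 = 0.09760 yr.

0.0976 yr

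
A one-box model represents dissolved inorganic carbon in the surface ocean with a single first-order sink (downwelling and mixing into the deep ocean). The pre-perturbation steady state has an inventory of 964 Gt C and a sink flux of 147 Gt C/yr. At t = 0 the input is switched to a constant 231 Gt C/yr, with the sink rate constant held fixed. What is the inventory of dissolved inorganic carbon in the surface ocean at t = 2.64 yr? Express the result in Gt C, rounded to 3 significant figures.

The sink rate constant is k = F₀/M₀ = 147/964 = 0.1525 yr⁻¹.
Solving dM/dt = F₁ − kM with M(0) = M₀ gives M(t) = F₁/k + (M₀ − F₁/k)·e^(−kt).
F₁/k = 231/0.1525 = 1514.9 Gt C; kt = 0.1525 × 2.64 = 0.4026, e^(−kt) = 0.6686.
M(2.64) = 1514.9 + (964 − 1514.9) × 0.6686 = 1514.9 − 368.3 = 1146.6 Gt C.

1150 Gt C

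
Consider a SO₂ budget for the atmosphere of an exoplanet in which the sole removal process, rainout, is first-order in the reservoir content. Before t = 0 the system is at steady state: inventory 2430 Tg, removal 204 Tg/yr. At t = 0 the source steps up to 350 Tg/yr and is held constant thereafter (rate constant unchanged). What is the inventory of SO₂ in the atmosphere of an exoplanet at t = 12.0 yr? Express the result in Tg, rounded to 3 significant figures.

3530 Tg

The sink rate constant is k = F₀/M₀ = 204/2430 = 0.08395 yr⁻¹.
Solving dM/dt = F₁ − kM with M(0) = M₀ gives M(t) = F₁/k + (M₀ − F₁/k)·e^(−kt).
F₁/k = 350/0.08395 = 4169.1 Tg; kt = 0.08395 × 12.0 = 1.007, e^(−kt) = 0.3652.
M(12.0) = 4169.1 + (2430 − 4169.1) × 0.3652 = 4169.1 − 635.1 = 3534.1 Tg.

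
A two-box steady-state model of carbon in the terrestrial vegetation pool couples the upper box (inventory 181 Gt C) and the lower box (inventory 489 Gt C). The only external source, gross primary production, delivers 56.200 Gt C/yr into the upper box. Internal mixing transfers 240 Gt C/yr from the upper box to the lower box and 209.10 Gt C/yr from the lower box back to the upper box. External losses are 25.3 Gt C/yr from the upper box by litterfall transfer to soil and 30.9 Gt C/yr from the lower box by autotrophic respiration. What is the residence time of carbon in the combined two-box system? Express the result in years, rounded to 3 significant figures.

Treat the two boxes together as one reservoir: the mixing fluxes between them are internal recycling, so τ = ΣM / Σ(external losses).
M_total = 181 + 489 = 670.00 Gt C.
ΣF_external_out = 25.3 + 30.9 = 56.200 Gt C/yr.
τ = M_total / ΣF_ext = 670.00 / 56.200 = 11.92 yr.

11.9 yr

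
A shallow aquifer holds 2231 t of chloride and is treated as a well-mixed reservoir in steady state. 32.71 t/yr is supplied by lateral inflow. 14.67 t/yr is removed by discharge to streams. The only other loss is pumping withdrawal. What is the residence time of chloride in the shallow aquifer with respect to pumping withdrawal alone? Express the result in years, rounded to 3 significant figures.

At steady state ΣF_in = ΣF_out.
ΣF_in = 32.710 t/yr.
Pumping withdrawal flux = ΣF_in − (14.67) = 32.710 − 14.67 = 18.04 t/yr.
τ = M / F = 2231 / 18.04 = 123.7 yr.

124 yr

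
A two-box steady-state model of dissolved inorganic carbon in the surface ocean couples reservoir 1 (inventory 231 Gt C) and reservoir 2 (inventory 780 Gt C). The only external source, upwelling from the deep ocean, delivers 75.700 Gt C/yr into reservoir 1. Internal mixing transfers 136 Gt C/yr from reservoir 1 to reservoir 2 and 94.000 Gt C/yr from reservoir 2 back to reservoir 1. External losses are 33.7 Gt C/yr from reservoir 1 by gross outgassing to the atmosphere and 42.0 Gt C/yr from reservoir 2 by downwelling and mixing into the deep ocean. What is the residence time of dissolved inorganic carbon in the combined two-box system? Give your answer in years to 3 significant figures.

For the system as a whole, the A↔B exchange is internal and contributes nothing to the throughput; only the external sinks remove mass.
M_total = 231 + 780 = 1011.0 Gt C.
ΣF_external_out = 33.7 + 42.0 = 75.700 Gt C/yr.
τ = M_total / ΣF_ext = 1011.0 / 75.700 = 13.36 yr.

13.4 yr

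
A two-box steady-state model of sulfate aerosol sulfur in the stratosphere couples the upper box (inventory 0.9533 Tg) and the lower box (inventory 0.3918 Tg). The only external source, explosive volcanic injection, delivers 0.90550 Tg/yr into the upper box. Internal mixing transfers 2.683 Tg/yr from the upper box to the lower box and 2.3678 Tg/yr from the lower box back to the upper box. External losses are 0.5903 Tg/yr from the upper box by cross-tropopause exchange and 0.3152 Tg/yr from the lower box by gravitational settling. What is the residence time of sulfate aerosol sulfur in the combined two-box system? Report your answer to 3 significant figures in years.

For the system as a whole, the A↔B exchange is internal and contributes nothing to the throughput; only the external sinks remove mass.
M_total = 0.9533 + 0.3918 = 1.3451 Tg.
ΣF_external_out = 0.5903 + 0.3152 = 0.90550 Tg/yr.
τ = M_total / ΣF_ext = 1.3451 / 0.90550 = 1.485 yr.

1.49 yr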